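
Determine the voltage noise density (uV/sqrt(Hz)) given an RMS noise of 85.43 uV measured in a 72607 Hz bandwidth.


Noise spectral density = Vrms / sqrt(BW).
NSD = 85.43 / sqrt(72607)
NSD = 85.43 / 269.4569
NSD = 0.317 uV/sqrt(Hz)

0.317 uV/sqrt(Hz)


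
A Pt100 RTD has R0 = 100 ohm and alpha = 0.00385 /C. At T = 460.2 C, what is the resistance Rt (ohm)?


The RTD equation: Rt = R0 * (1 + alpha * T).
Rt = 100 * (1 + 0.00385 * 460.2)
Rt = 100 * (1 + 1.77177)
Rt = 100 * 2.77177
Rt = 277.177 ohm

277.177 ohm


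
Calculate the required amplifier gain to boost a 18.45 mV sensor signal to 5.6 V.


Gain = Vout / Vin (converting to same units).
G = 5.6 V / 18.45 mV
G = 5600.0 mV / 18.45 mV
G = 303.52

303.52


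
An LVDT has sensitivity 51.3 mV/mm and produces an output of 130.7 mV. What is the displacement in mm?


Displacement = Vout / sensitivity.
d = 130.7 / 51.3
d = 2.548 mm

2.548 mm


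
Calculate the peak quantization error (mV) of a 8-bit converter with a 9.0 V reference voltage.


The maximum quantization error is +/- LSB/2.
LSB = Vref / 2^n = 9.0 / 256 = 0.03515625 V
Max error = LSB / 2 = 0.03515625 / 2 = 0.01757812 V
Max error = 17.5781 mV

17.5781 mV


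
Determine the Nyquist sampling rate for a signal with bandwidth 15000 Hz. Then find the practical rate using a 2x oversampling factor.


By Nyquist theorem, fs_min = 2 * fmax.
fs_min = 2 * 15000 = 30000 Hz
Practical rate = 2 * fs_min = 2 * 30000 = 60000 Hz

fs_min = 30000 Hz, fs_practical = 60000 Hz


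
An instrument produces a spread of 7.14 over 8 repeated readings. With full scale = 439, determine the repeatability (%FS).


Repeatability = (spread / full scale) * 100%.
R = (7.14 / 439) * 100
R = 1.626 %FS

1.626 %FS


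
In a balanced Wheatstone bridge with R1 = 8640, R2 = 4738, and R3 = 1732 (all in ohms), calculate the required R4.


At balance: R1*R4 = R2*R3, so R4 = R2*R3/R1.
R4 = 4738 * 1732 / 8640
R4 = 8206216 / 8640
R4 = 949.79 ohm

949.79 ohm


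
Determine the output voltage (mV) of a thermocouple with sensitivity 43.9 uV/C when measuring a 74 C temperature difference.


The thermocouple output V = sensitivity * dT.
V = 43.9 uV/C * 74 C
V = 3248.6 uV
V = 3.249 mV

3.249 mV


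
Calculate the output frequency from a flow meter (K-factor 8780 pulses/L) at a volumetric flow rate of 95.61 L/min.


Frequency = K * Q / 60 (converting L/min to L/s).
f = 8780 * 95.61 / 60
f = 839455.8 / 60
f = 13990.93 Hz

13990.93 Hz


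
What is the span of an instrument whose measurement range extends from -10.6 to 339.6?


Span = upper range - lower range.
Span = 339.6 - (-10.6)
Span = 350.2

350.2


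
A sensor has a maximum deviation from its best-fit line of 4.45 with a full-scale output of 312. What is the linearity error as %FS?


Linearity error = (max deviation / full scale) * 100%.
Linearity = (4.45 / 312) * 100
Linearity = 1.426 %FS

1.426 %FS


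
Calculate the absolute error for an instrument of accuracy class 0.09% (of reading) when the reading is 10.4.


Absolute error = (accuracy% / 100) * reading.
Error = (0.09 / 100) * 10.4
Error = 0.0009 * 10.4
Error = 0.0094

0.0094


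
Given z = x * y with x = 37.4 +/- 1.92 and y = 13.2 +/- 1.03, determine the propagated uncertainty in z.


For a product z = x*y, the relative uncertainty is:
uz/z = sqrt((ux/x)^2 + (uy/y)^2)
Relative uncertainties: ux/x = 1.92/37.4 = 0.051337
uy/y = 1.03/13.2 = 0.07803
z = 37.4 * 13.2 = 493.7
uz = 493.7 * sqrt(0.051337^2 + 0.07803^2) = 46.111

46.111


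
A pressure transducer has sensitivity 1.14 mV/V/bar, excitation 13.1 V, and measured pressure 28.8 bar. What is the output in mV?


Output = sensitivity * Vex * P.
Vout = 1.14 * 13.1 * 28.8
Vout = 14.934 * 28.8
Vout = 430.1 mV

430.1 mV


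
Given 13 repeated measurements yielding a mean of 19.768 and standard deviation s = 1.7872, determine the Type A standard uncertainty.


The standard uncertainty for Type A evaluation is u = s / sqrt(n).
u = 1.7872 / sqrt(13)
u = 1.7872 / 3.6056
u = 0.4957

0.4957


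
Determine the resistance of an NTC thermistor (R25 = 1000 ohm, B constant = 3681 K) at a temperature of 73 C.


NTC thermistor equation: Rt = R25 * exp(B * (1/T - 1/T25)).
T in Kelvin: 346.15 K, T25 = 298.15 K
1/T - 1/T25 = 1/346.15 - 1/298.15 = -0.0004651
B * (1/T - 1/T25) = 3681 * -0.0004651 = -1.712
Rt = 1000 * exp(-1.712) = 180.5 ohm

180.5 ohm


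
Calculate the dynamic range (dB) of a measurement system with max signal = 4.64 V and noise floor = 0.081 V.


Dynamic range = 20 * log10(Vmax / Vnoise).
DR = 20 * log10(4.64 / 0.081)
DR = 20 * log10(57.28)
DR = 35.16 dB

35.16 dB


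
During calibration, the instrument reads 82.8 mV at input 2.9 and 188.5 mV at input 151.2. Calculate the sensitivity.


Sensitivity = (y2 - y1) / (x2 - x1).
S = (188.5 - 82.8) / (151.2 - 2.9)
S = 105.7 / 148.3
S = 0.7127 mV/unit

0.7127 mV/unit


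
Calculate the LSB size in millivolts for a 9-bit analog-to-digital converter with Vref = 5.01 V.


The resolution (LSB) of an ADC is Vref / 2^n.
LSB = 5.01 / 2^9
LSB = 5.01 / 512
LSB = 0.00978516 V = 9.78515625 mV

9.78515625 mV


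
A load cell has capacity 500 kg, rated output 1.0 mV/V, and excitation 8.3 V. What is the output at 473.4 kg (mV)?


Vout = rated_output * Vex * (load / capacity).
Vout = 1.0 * 8.3 * (473.4 / 500)
Vout = 1.0 * 8.3 * 0.9468
Vout = 7.858 mV

7.858 mV


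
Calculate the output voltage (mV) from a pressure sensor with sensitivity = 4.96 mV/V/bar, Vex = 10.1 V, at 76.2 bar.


Output = sensitivity * Vex * P.
Vout = 4.96 * 10.1 * 76.2
Vout = 50.096 * 76.2
Vout = 3817.32 mV

3817.32 mV


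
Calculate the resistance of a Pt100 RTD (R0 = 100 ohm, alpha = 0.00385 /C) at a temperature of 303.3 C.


The RTD equation: Rt = R0 * (1 + alpha * T).
Rt = 100 * (1 + 0.00385 * 303.3)
Rt = 100 * (1 + 1.167705)
Rt = 100 * 2.167705
Rt = 216.77 ohm

216.77 ohm


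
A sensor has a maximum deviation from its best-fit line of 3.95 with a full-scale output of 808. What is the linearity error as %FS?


Linearity error = (max deviation / full scale) * 100%.
Linearity = (3.95 / 808) * 100
Linearity = 0.489 %FS

0.489 %FS


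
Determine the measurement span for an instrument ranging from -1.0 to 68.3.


Span = upper range - lower range.
Span = 68.3 - (-1.0)
Span = 69.3

69.3


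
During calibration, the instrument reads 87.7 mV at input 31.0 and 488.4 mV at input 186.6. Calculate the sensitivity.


Sensitivity = (y2 - y1) / (x2 - x1).
S = (488.4 - 87.7) / (186.6 - 31.0)
S = 400.7 / 155.6
S = 2.5752 mV/unit

2.5752 mV/unit


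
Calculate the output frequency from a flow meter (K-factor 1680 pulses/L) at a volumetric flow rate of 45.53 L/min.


Frequency = K * Q / 60 (converting L/min to L/s).
f = 1680 * 45.53 / 60
f = 76490.4 / 60
f = 1274.84 Hz

1274.84 Hz


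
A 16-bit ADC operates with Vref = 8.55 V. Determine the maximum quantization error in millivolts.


The maximum quantization error is +/- LSB/2.
LSB = Vref / 2^n = 8.55 / 65536 = 0.00013046 V
Max error = LSB / 2 = 0.00013046 / 2 = 6.523e-05 V
Max error = 0.0652 mV

0.0652 mV


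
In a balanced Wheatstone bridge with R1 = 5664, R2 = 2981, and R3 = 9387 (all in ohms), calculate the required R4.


At balance: R1*R4 = R2*R3, so R4 = R2*R3/R1.
R4 = 2981 * 9387 / 5664
R4 = 27982647 / 5664
R4 = 4940.44 ohm

4940.44 ohm


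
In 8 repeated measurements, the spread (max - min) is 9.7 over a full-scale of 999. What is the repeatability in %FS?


Repeatability = (spread / full scale) * 100%.
R = (9.7 / 999) * 100
R = 0.971 %FS

0.971 %FS


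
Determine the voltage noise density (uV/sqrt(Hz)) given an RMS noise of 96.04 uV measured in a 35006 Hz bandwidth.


Noise spectral density = Vrms / sqrt(BW).
NSD = 96.04 / sqrt(35006)
NSD = 96.04 / 187.0989
NSD = 0.5133 uV/sqrt(Hz)

0.5133 uV/sqrt(Hz)


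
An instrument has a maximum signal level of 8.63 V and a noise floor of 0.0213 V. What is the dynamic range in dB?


Dynamic range = 20 * log10(Vmax / Vnoise).
DR = 20 * log10(8.63 / 0.0213)
DR = 20 * log10(405.16)
DR = 52.15 dB

52.15 dB


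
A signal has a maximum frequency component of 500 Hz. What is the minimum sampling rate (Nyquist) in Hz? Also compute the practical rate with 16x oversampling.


By Nyquist theorem, fs_min = 2 * fmax.
fs_min = 2 * 500 = 1000 Hz
Practical rate = 16 * fs_min = 16 * 1000 = 16000 Hz

fs_min = 1000 Hz, fs_practical = 16000 Hz


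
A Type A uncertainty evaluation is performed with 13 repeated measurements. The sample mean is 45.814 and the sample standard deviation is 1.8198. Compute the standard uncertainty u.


The standard uncertainty for Type A evaluation is u = s / sqrt(n).
u = 1.8198 / sqrt(13)
u = 1.8198 / 3.6056
u = 0.5047

0.5047


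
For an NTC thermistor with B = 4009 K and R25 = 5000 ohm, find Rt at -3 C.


NTC thermistor equation: Rt = R25 * exp(B * (1/T - 1/T25)).
T in Kelvin: 270.15 K, T25 = 298.15 K
1/T - 1/T25 = 1/270.15 - 1/298.15 = 0.00034763
B * (1/T - 1/T25) = 4009 * 0.00034763 = 1.3937
Rt = 5000 * exp(1.3937) = 20147.7 ohm

20147.7 ohm


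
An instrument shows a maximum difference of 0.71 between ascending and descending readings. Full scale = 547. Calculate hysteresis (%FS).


Hysteresis = (max difference / full scale) * 100%.
H = (0.71 / 547) * 100
H = 0.13 %FS

0.13 %FS


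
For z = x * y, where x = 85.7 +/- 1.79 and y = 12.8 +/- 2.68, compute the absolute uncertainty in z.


For a product z = x*y, the relative uncertainty is:
uz/z = sqrt((ux/x)^2 + (uy/y)^2)
Relative uncertainties: ux/x = 1.79/85.7 = 0.020887
uy/y = 2.68/12.8 = 0.209375
z = 85.7 * 12.8 = 1097.0
uz = 1097.0 * sqrt(0.020887^2 + 0.209375^2) = 230.816

230.816


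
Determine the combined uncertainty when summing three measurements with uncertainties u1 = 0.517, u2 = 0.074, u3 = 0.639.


For a sum of independent quantities, uc = sqrt(u1^2 + u2^2 + u3^2).
uc = sqrt(0.517^2 + 0.074^2 + 0.639^2)
uc = sqrt(0.267289 + 0.005476 + 0.408321)
uc = 0.8253

0.8253


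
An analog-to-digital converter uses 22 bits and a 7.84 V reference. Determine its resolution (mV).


The resolution (LSB) of an ADC is Vref / 2^n.
LSB = 7.84 / 2^22
LSB = 7.84 / 4194304
LSB = 1.87e-06 V = 0.0018692 mV

0.0018692 mV


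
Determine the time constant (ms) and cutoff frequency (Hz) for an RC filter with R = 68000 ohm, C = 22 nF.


Time constant: tau = R * C.
tau = 68000 * 2.20e-08 = 0.001496 s
tau = 1.496 ms
Cutoff frequency: fc = 1 / (2*pi*R*C).
fc = 1 / (2*pi*0.001496) = 106.39 Hz

tau = 1.496 ms, fc = 106.39 Hz


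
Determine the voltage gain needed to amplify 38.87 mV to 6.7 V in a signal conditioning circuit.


Gain = Vout / Vin (converting to same units).
G = 6.7 V / 38.87 mV
G = 6700.0 mV / 38.87 mV
G = 172.37

172.37


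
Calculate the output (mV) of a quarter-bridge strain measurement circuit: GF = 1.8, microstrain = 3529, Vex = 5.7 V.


Quarter bridge output: Vout = (GF * epsilon * Vex) / 4.
Vout = (1.8 * 3529e-6 * 5.7) / 4
Vout = 0.03620754 / 4 V
Vout = 0.00905188 V = 9.0519 mV

9.0519 mV


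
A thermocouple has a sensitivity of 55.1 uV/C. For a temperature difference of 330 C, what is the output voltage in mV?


The thermocouple output V = sensitivity * dT.
V = 55.1 uV/C * 330 C
V = 18183.0 uV
V = 18.183 mV

18.183 mV


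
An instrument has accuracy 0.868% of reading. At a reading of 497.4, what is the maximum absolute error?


Absolute error = (accuracy% / 100) * reading.
Error = (0.868 / 100) * 497.4
Error = 0.00868 * 497.4
Error = 4.3174

4.3174


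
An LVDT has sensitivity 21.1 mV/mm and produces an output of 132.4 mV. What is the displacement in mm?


Displacement = Vout / sensitivity.
d = 132.4 / 21.1
d = 6.275 mm

6.275 mm


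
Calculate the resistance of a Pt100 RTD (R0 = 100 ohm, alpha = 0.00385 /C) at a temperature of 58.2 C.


The RTD equation: Rt = R0 * (1 + alpha * T).
Rt = 100 * (1 + 0.00385 * 58.2)
Rt = 100 * (1 + 0.22407)
Rt = 100 * 1.22407
Rt = 122.407 ohm

122.407 ohm


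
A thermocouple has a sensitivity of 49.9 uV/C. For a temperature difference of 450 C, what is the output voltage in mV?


The thermocouple output V = sensitivity * dT.
V = 49.9 uV/C * 450 C
V = 22455.0 uV
V = 22.455 mV

22.455 mV


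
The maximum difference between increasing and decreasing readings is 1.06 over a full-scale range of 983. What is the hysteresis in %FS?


Hysteresis = (max difference / full scale) * 100%.
H = (1.06 / 983) * 100
H = 0.108 %FS

0.108 %FS


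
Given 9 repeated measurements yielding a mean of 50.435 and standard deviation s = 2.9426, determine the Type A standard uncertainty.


The standard uncertainty for Type A evaluation is u = s / sqrt(n).
u = 2.9426 / sqrt(9)
u = 2.9426 / 3.0
u = 0.9809

0.9809


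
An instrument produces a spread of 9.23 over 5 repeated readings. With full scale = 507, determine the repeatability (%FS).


Repeatability = (spread / full scale) * 100%.
R = (9.23 / 507) * 100
R = 1.821 %FS

1.821 %FS


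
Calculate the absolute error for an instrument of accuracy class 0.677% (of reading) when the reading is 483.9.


Absolute error = (accuracy% / 100) * reading.
Error = (0.677 / 100) * 483.9
Error = 0.00677 * 483.9
Error = 3.276

3.276


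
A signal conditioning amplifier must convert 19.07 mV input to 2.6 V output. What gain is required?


Gain = Vout / Vin (converting to same units).
G = 2.6 V / 19.07 mV
G = 2600.0 mV / 19.07 mV
G = 136.34

136.34


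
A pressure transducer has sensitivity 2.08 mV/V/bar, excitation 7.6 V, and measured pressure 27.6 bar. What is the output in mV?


Output = sensitivity * Vex * P.
Vout = 2.08 * 7.6 * 27.6
Vout = 15.808 * 27.6
Vout = 436.3 mV

436.3 mV


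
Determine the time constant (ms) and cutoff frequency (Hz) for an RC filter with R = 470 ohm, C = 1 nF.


Time constant: tau = R * C.
tau = 470 * 1.00e-09 = 4.7e-07 s
tau = 0.0005 ms
Cutoff frequency: fc = 1 / (2*pi*R*C).
fc = 1 / (2*pi*4.7e-07) = 338627.54 Hz

tau = 0.0005 ms, fc = 338627.54 Hz


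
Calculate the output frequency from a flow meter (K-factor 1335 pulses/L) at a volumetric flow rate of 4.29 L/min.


Frequency = K * Q / 60 (converting L/min to L/s).
f = 1335 * 4.29 / 60
f = 5727.15 / 60
f = 95.45 Hz

95.45 Hz


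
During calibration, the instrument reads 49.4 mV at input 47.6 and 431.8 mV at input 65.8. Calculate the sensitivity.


Sensitivity = (y2 - y1) / (x2 - x1).
S = (431.8 - 49.4) / (65.8 - 47.6)
S = 382.4 / 18.2
S = 21.011 mV/unit

21.011 mV/unit


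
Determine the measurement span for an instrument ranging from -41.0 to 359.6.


Span = upper range - lower range.
Span = 359.6 - (-41.0)
Span = 400.6

400.6


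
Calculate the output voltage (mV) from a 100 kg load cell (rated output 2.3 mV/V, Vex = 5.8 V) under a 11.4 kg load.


Vout = rated_output * Vex * (load / capacity).
Vout = 2.3 * 5.8 * (11.4 / 100)
Vout = 2.3 * 5.8 * 0.114
Vout = 1.521 mV

1.521 mV


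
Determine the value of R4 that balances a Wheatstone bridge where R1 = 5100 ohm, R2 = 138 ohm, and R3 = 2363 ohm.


At balance: R1*R4 = R2*R3, so R4 = R2*R3/R1.
R4 = 138 * 2363 / 5100
R4 = 326094 / 5100
R4 = 63.94 ohm

63.94 ohm


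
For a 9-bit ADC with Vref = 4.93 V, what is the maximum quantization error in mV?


The maximum quantization error is +/- LSB/2.
LSB = Vref / 2^n = 4.93 / 512 = 0.00962891 V
Max error = LSB / 2 = 0.00962891 / 2 = 0.00481445 V
Max error = 4.8145 mV

4.8145 mV


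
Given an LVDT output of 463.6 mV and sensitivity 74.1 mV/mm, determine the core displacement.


Displacement = Vout / sensitivity.
d = 463.6 / 74.1
d = 6.256 mm

6.256 mm


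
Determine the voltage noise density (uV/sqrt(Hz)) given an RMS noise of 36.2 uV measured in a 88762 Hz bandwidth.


Noise spectral density = Vrms / sqrt(BW).
NSD = 36.2 / sqrt(88762)
NSD = 36.2 / 297.9295
NSD = 0.1215 uV/sqrt(Hz)

0.1215 uV/sqrt(Hz)


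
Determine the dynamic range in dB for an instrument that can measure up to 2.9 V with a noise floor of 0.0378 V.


Dynamic range = 20 * log10(Vmax / Vnoise).
DR = 20 * log10(2.9 / 0.0378)
DR = 20 * log10(76.72)
DR = 37.7 dB

37.7 dB


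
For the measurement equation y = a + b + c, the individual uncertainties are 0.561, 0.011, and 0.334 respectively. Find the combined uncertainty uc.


For a sum of independent quantities, uc = sqrt(u1^2 + u2^2 + u3^2).
uc = sqrt(0.561^2 + 0.011^2 + 0.334^2)
uc = sqrt(0.314721 + 0.000121 + 0.111556)
uc = 0.653

0.653


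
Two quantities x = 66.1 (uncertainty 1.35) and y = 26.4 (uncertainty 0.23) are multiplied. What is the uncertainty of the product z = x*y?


For a product z = x*y, the relative uncertainty is:
uz/z = sqrt((ux/x)^2 + (uy/y)^2)
Relative uncertainties: ux/x = 1.35/66.1 = 0.020424
uy/y = 0.23/26.4 = 0.008712
z = 66.1 * 26.4 = 1745.0
uz = 1745.0 * sqrt(0.020424^2 + 0.008712^2) = 38.747

38.747


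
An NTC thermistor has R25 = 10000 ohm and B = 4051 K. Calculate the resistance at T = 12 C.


NTC thermistor equation: Rt = R25 * exp(B * (1/T - 1/T25)).
T in Kelvin: 285.15 K, T25 = 298.15 K
1/T - 1/T25 = 1/285.15 - 1/298.15 = 0.00015291
B * (1/T - 1/T25) = 4051 * 0.00015291 = 0.6194
Rt = 10000 * exp(0.6194) = 18578.8 ohm

18578.8 ohm


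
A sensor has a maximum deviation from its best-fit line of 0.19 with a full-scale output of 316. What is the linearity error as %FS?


Linearity error = (max deviation / full scale) * 100%.
Linearity = (0.19 / 316) * 100
Linearity = 0.06 %FS

0.06 %FS


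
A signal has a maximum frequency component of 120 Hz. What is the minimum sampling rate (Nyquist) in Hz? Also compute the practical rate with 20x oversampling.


By Nyquist theorem, fs_min = 2 * fmax.
fs_min = 2 * 120 = 240 Hz
Practical rate = 20 * fs_min = 20 * 240 = 4800 Hz

fs_min = 240 Hz, fs_practical = 4800 Hz


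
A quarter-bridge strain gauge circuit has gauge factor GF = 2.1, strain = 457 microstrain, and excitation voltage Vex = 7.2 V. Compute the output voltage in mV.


Quarter bridge output: Vout = (GF * epsilon * Vex) / 4.
Vout = (2.1 * 457e-6 * 7.2) / 4
Vout = 0.00690984 / 4 V
Vout = 0.00172746 V = 1.7275 mV

1.7275 mV


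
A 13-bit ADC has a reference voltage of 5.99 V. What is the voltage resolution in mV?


The resolution (LSB) of an ADC is Vref / 2^n.
LSB = 5.99 / 2^13
LSB = 5.99 / 8192
LSB = 0.0007312 V = 0.73120117 mV

0.73120117 mV


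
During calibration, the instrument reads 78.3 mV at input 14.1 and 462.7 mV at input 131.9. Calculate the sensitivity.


Sensitivity = (y2 - y1) / (x2 - x1).
S = (462.7 - 78.3) / (131.9 - 14.1)
S = 384.4 / 117.8
S = 3.2632 mV/unit

3.2632 mV/unit


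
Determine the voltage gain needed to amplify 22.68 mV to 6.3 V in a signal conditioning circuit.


Gain = Vout / Vin (converting to same units).
G = 6.3 V / 22.68 mV
G = 6300.0 mV / 22.68 mV
G = 277.78

277.78


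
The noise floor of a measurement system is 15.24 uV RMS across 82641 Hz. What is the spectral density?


Noise spectral density = Vrms / sqrt(BW).
NSD = 15.24 / sqrt(82641)
NSD = 15.24 / 287.4735
NSD = 0.053 uV/sqrt(Hz)

0.053 uV/sqrt(Hz)


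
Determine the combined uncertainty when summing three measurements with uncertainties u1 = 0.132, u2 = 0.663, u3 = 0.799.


For a sum of independent quantities, uc = sqrt(u1^2 + u2^2 + u3^2).
uc = sqrt(0.132^2 + 0.663^2 + 0.799^2)
uc = sqrt(0.017424 + 0.439569 + 0.638401)
uc = 1.0466

1.0466


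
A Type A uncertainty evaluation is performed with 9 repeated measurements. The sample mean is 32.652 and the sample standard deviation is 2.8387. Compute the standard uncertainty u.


The standard uncertainty for Type A evaluation is u = s / sqrt(n).
u = 2.8387 / sqrt(9)
u = 2.8387 / 3.0
u = 0.9462

0.9462


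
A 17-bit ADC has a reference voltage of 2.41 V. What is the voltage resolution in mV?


The resolution (LSB) of an ADC is Vref / 2^n.
LSB = 2.41 / 2^17
LSB = 2.41 / 131072
LSB = 1.839e-05 V = 0.01838684 mV

0.01838684 mV


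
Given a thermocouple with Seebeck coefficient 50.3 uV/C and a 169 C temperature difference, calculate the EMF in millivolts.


The thermocouple output V = sensitivity * dT.
V = 50.3 uV/C * 169 C
V = 8500.7 uV
V = 8.501 mV

8.501 mV


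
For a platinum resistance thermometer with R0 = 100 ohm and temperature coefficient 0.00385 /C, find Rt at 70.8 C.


The RTD equation: Rt = R0 * (1 + alpha * T).
Rt = 100 * (1 + 0.00385 * 70.8)
Rt = 100 * (1 + 0.27258)
Rt = 100 * 1.27258
Rt = 127.258 ohm

127.258 ohm


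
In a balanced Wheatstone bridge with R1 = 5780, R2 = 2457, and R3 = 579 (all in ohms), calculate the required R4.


At balance: R1*R4 = R2*R3, so R4 = R2*R3/R1.
R4 = 2457 * 579 / 5780
R4 = 1422603 / 5780
R4 = 246.13 ohm

246.13 ohm


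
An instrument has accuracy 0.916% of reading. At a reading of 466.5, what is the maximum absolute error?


Absolute error = (accuracy% / 100) * reading.
Error = (0.916 / 100) * 466.5
Error = 0.00916 * 466.5
Error = 4.2731

4.2731


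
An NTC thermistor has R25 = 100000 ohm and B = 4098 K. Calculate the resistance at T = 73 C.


NTC thermistor equation: Rt = R25 * exp(B * (1/T - 1/T25)).
T in Kelvin: 346.15 K, T25 = 298.15 K
1/T - 1/T25 = 1/346.15 - 1/298.15 = -0.0004651
B * (1/T - 1/T25) = 4098 * -0.0004651 = -1.906
Rt = 100000 * exp(-1.906) = 14868.0 ohm

14868.0 ohm


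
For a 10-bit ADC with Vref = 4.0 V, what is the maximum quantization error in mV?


The maximum quantization error is +/- LSB/2.
LSB = Vref / 2^n = 4.0 / 1024 = 0.00390625 V
Max error = LSB / 2 = 0.00390625 / 2 = 0.00195312 V
Max error = 1.9531 mV

1.9531 mV


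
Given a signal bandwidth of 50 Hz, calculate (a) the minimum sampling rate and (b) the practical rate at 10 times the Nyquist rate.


By Nyquist theorem, fs_min = 2 * fmax.
fs_min = 2 * 50 = 100 Hz
Practical rate = 10 * fs_min = 10 * 100 = 1000 Hz

fs_min = 100 Hz, fs_practical = 1000 Hz


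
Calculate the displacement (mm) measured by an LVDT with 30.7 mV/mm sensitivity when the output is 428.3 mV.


Displacement = Vout / sensitivity.
d = 428.3 / 30.7
d = 13.951 mm

13.951 mm


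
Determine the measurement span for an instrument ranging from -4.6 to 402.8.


Span = upper range - lower range.
Span = 402.8 - (-4.6)
Span = 407.4

407.4


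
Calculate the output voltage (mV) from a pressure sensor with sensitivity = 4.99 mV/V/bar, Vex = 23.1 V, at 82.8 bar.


Output = sensitivity * Vex * P.
Vout = 4.99 * 23.1 * 82.8
Vout = 115.269 * 82.8
Vout = 9544.27 mV

9544.27 mV


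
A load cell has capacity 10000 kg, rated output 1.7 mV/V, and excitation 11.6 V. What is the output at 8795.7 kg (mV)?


Vout = rated_output * Vex * (load / capacity).
Vout = 1.7 * 11.6 * (8795.7 / 10000)
Vout = 1.7 * 11.6 * 0.87957
Vout = 17.345 mV

17.345 mV


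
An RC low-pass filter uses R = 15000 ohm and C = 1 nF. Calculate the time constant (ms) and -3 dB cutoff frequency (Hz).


Time constant: tau = R * C.
tau = 15000 * 1.00e-09 = 1.5e-05 s
tau = 0.015 ms
Cutoff frequency: fc = 1 / (2*pi*R*C).
fc = 1 / (2*pi*1.5e-05) = 10610.33 Hz

tau = 0.015 ms, fc = 10610.33 Hz


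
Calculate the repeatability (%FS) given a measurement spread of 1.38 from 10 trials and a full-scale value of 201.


Repeatability = (spread / full scale) * 100%.
R = (1.38 / 201) * 100
R = 0.687 %FS

0.687 %FS


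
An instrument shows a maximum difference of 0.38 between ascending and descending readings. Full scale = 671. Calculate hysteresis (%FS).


Hysteresis = (max difference / full scale) * 100%.
H = (0.38 / 671) * 100
H = 0.057 %FS

0.057 %FS


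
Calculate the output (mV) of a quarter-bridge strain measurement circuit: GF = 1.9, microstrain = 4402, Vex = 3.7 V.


Quarter bridge output: Vout = (GF * epsilon * Vex) / 4.
Vout = (1.9 * 4402e-6 * 3.7) / 4
Vout = 0.03094606 / 4 V
Vout = 0.00773651 V = 7.7365 mV

7.7365 mV


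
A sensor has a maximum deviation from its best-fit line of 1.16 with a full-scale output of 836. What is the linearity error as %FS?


Linearity error = (max deviation / full scale) * 100%.
Linearity = (1.16 / 836) * 100
Linearity = 0.139 %FS

0.139 %FS


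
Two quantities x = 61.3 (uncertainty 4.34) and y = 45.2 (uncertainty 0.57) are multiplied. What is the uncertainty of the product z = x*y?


For a product z = x*y, the relative uncertainty is:
uz/z = sqrt((ux/x)^2 + (uy/y)^2)
Relative uncertainties: ux/x = 4.34/61.3 = 0.070799
uy/y = 0.57/45.2 = 0.012611
z = 61.3 * 45.2 = 2770.8
uz = 2770.8 * sqrt(0.070799^2 + 0.012611^2) = 199.256

199.256


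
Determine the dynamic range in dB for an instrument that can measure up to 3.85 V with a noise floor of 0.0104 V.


Dynamic range = 20 * log10(Vmax / Vnoise).
DR = 20 * log10(3.85 / 0.0104)
DR = 20 * log10(370.19)
DR = 51.37 dB

51.37 dB


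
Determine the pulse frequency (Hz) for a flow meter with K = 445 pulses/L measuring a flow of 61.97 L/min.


Frequency = K * Q / 60 (converting L/min to L/s).
f = 445 * 61.97 / 60
f = 27576.65 / 60
f = 459.61 Hz

459.61 Hz


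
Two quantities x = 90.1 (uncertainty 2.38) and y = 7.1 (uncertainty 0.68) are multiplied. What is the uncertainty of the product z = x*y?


For a product z = x*y, the relative uncertainty is:
uz/z = sqrt((ux/x)^2 + (uy/y)^2)
Relative uncertainties: ux/x = 2.38/90.1 = 0.026415
uy/y = 0.68/7.1 = 0.095775
z = 90.1 * 7.1 = 639.7
uz = 639.7 * sqrt(0.026415^2 + 0.095775^2) = 63.556

63.556


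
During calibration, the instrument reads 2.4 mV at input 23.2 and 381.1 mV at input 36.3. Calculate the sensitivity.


Sensitivity = (y2 - y1) / (x2 - x1).
S = (381.1 - 2.4) / (36.3 - 23.2)
S = 378.7 / 13.1
S = 28.9084 mV/unit

28.9084 mV/unit


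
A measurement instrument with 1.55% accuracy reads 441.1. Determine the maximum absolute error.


Absolute error = (accuracy% / 100) * reading.
Error = (1.55 / 100) * 441.1
Error = 0.0155 * 441.1
Error = 6.8371

6.8371


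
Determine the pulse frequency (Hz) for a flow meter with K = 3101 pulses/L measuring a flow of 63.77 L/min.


Frequency = K * Q / 60 (converting L/min to L/s).
f = 3101 * 63.77 / 60
f = 197750.77 / 60
f = 3295.85 Hz

3295.85 Hz


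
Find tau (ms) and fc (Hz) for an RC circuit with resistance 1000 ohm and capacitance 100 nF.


Time constant: tau = R * C.
tau = 1000 * 1.00e-07 = 0.0001 s
tau = 0.1 ms
Cutoff frequency: fc = 1 / (2*pi*R*C).
fc = 1 / (2*pi*0.0001) = 1591.55 Hz

tau = 0.1 ms, fc = 1591.55 Hz


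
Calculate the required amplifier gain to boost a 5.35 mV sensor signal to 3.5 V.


Gain = Vout / Vin (converting to same units).
G = 3.5 V / 5.35 mV
G = 3500.0 mV / 5.35 mV
G = 654.21

654.21


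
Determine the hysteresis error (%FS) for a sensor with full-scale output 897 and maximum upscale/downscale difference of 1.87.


Hysteresis = (max difference / full scale) * 100%.
H = (1.87 / 897) * 100
H = 0.208 %FS

0.208 %FS


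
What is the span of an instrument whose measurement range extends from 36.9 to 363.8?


Span = upper range - lower range.
Span = 363.8 - (36.9)
Span = 326.9

326.9


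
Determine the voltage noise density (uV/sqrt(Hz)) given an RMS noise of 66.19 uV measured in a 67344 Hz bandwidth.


Noise spectral density = Vrms / sqrt(BW).
NSD = 66.19 / sqrt(67344)
NSD = 66.19 / 259.5072
NSD = 0.2551 uV/sqrt(Hz)

0.2551 uV/sqrt(Hz)


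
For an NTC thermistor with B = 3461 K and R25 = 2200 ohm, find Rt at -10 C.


NTC thermistor equation: Rt = R25 * exp(B * (1/T - 1/T25)).
T in Kelvin: 263.15 K, T25 = 298.15 K
1/T - 1/T25 = 1/263.15 - 1/298.15 = 0.0004461
B * (1/T - 1/T25) = 3461 * 0.0004461 = 1.5439
Rt = 2200 * exp(1.5439) = 10302.6 ohm

10302.6 ohm


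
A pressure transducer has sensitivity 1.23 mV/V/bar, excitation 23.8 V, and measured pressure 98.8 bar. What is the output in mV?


Output = sensitivity * Vex * P.
Vout = 1.23 * 23.8 * 98.8
Vout = 29.274 * 98.8
Vout = 2892.27 mV

2892.27 mV


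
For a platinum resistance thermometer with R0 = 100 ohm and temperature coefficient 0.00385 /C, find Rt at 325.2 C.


The RTD equation: Rt = R0 * (1 + alpha * T).
Rt = 100 * (1 + 0.00385 * 325.2)
Rt = 100 * (1 + 1.25202)
Rt = 100 * 2.25202
Rt = 225.202 ohm

225.202 ohm


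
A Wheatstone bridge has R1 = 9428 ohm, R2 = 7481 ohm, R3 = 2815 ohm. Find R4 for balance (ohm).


At balance: R1*R4 = R2*R3, so R4 = R2*R3/R1.
R4 = 7481 * 2815 / 9428
R4 = 21059015 / 9428
R4 = 2233.67 ohm

2233.67 ohm


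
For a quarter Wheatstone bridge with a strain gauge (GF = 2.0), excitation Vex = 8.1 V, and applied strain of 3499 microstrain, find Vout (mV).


Quarter bridge output: Vout = (GF * epsilon * Vex) / 4.
Vout = (2.0 * 3499e-6 * 8.1) / 4
Vout = 0.0566838 / 4 V
Vout = 0.01417095 V = 14.1709 mV

14.1709 mV


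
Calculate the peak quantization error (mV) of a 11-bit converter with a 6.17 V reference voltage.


The maximum quantization error is +/- LSB/2.
LSB = Vref / 2^n = 6.17 / 2048 = 0.0030127 V
Max error = LSB / 2 = 0.0030127 / 2 = 0.00150635 V
Max error = 1.5063 mV

1.5063 mV


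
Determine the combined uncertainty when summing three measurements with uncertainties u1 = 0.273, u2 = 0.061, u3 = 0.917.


For a sum of independent quantities, uc = sqrt(u1^2 + u2^2 + u3^2).
uc = sqrt(0.273^2 + 0.061^2 + 0.917^2)
uc = sqrt(0.074529 + 0.003721 + 0.840889)
uc = 0.9587

0.9587


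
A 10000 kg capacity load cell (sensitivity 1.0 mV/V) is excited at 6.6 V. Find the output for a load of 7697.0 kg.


Vout = rated_output * Vex * (load / capacity).
Vout = 1.0 * 6.6 * (7697.0 / 10000)
Vout = 1.0 * 6.6 * 0.7697
Vout = 5.08 mV

5.08 mV


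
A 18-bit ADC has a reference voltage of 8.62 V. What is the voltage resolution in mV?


The resolution (LSB) of an ADC is Vref / 2^n.
LSB = 8.62 / 2^18
LSB = 8.62 / 262144
LSB = 3.288e-05 V = 0.03288269 mV

0.03288269 mV


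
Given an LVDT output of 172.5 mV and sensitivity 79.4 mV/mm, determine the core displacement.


Displacement = Vout / sensitivity.
d = 172.5 / 79.4
d = 2.173 mm

2.173 mm


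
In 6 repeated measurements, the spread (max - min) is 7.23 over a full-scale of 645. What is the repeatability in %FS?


Repeatability = (spread / full scale) * 100%.
R = (7.23 / 645) * 100
R = 1.121 %FS

1.121 %FS


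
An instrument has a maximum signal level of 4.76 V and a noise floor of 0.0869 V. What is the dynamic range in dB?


Dynamic range = 20 * log10(Vmax / Vnoise).
DR = 20 * log10(4.76 / 0.0869)
DR = 20 * log10(54.78)
DR = 34.77 dB

34.77 dB


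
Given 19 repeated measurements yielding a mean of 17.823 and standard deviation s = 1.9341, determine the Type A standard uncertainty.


The standard uncertainty for Type A evaluation is u = s / sqrt(n).
u = 1.9341 / sqrt(19)
u = 1.9341 / 4.3589
u = 0.4437

0.4437


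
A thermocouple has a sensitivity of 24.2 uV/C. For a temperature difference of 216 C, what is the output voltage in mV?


The thermocouple output V = sensitivity * dT.
V = 24.2 uV/C * 216 C
V = 5227.2 uV
V = 5.227 mV

5.227 mV


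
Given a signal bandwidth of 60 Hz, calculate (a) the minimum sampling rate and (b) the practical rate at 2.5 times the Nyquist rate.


By Nyquist theorem, fs_min = 2 * fmax.
fs_min = 2 * 60 = 120 Hz
Practical rate = 2.5 * fs_min = 2.5 * 120 = 300 Hz

fs_min = 120 Hz, fs_practical = 300 Hz


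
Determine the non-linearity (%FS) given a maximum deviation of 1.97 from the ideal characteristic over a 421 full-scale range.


Linearity error = (max deviation / full scale) * 100%.
Linearity = (1.97 / 421) * 100
Linearity = 0.468 %FS

0.468 %FS


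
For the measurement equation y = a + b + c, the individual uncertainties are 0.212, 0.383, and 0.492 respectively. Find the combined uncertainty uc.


For a sum of independent quantities, uc = sqrt(u1^2 + u2^2 + u3^2).
uc = sqrt(0.212^2 + 0.383^2 + 0.492^2)
uc = sqrt(0.044944 + 0.146689 + 0.242064)
uc = 0.6586

0.6586


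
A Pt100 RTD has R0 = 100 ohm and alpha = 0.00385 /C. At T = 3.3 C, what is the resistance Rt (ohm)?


The RTD equation: Rt = R0 * (1 + alpha * T).
Rt = 100 * (1 + 0.00385 * 3.3)
Rt = 100 * (1 + 0.012705)
Rt = 100 * 1.012705
Rt = 101.27 ohm

101.27 ohm


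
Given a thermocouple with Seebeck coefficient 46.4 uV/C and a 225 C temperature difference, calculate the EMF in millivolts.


The thermocouple output V = sensitivity * dT.
V = 46.4 uV/C * 225 C
V = 10440.0 uV
V = 10.44 mV

10.44 mV


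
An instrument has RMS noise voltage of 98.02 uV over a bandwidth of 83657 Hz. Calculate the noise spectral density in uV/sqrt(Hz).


Noise spectral density = Vrms / sqrt(BW).
NSD = 98.02 / sqrt(83657)
NSD = 98.02 / 289.2352
NSD = 0.3389 uV/sqrt(Hz)

0.3389 uV/sqrt(Hz)


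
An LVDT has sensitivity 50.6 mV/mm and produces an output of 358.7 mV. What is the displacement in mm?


Displacement = Vout / sensitivity.
d = 358.7 / 50.6
d = 7.089 mm

7.089 mm


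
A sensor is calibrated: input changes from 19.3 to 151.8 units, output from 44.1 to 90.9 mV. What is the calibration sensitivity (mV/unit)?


Sensitivity = (y2 - y1) / (x2 - x1).
S = (90.9 - 44.1) / (151.8 - 19.3)
S = 46.8 / 132.5
S = 0.3532 mV/unit

0.3532 mV/unit


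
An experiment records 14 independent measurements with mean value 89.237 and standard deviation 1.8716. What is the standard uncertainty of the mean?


The standard uncertainty for Type A evaluation is u = s / sqrt(n).
u = 1.8716 / sqrt(14)
u = 1.8716 / 3.7417
u = 0.5002

0.5002


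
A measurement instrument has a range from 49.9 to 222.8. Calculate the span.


Span = upper range - lower range.
Span = 222.8 - (49.9)
Span = 172.9

172.9


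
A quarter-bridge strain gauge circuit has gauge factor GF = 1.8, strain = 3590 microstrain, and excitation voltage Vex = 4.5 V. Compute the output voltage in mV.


Quarter bridge output: Vout = (GF * epsilon * Vex) / 4.
Vout = (1.8 * 3590e-6 * 4.5) / 4
Vout = 0.029079 / 4 V
Vout = 0.00726975 V = 7.2698 mV

7.2698 mV


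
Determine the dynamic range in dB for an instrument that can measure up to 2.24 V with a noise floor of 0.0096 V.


Dynamic range = 20 * log10(Vmax / Vnoise).
DR = 20 * log10(2.24 / 0.0096)
DR = 20 * log10(233.33)
DR = 47.36 dB

47.36 dB


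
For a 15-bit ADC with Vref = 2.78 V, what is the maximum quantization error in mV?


The maximum quantization error is +/- LSB/2.
LSB = Vref / 2^n = 2.78 / 32768 = 8.484e-05 V
Max error = LSB / 2 = 8.484e-05 / 2 = 4.242e-05 V
Max error = 0.0424 mV

0.0424 mV


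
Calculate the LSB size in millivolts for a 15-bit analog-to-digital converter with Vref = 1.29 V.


The resolution (LSB) of an ADC is Vref / 2^n.
LSB = 1.29 / 2^15
LSB = 1.29 / 32768
LSB = 3.937e-05 V = 0.03936768 mV

0.03936768 mV


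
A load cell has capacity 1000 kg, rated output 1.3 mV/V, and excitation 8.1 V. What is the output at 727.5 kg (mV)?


Vout = rated_output * Vex * (load / capacity).
Vout = 1.3 * 8.1 * (727.5 / 1000)
Vout = 1.3 * 8.1 * 0.7275
Vout = 7.661 mV

7.661 mV


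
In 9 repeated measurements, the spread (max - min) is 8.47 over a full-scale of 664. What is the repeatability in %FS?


Repeatability = (spread / full scale) * 100%.
R = (8.47 / 664) * 100
R = 1.276 %FS

1.276 %FS


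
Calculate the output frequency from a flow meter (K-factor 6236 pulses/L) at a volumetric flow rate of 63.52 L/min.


Frequency = K * Q / 60 (converting L/min to L/s).
f = 6236 * 63.52 / 60
f = 396110.72 / 60
f = 6601.85 Hz

6601.85 Hz


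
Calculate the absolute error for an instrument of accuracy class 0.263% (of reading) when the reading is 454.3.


Absolute error = (accuracy% / 100) * reading.
Error = (0.263 / 100) * 454.3
Error = 0.00263 * 454.3
Error = 1.1948

1.1948


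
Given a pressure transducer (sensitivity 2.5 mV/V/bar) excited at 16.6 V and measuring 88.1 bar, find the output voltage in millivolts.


Output = sensitivity * Vex * P.
Vout = 2.5 * 16.6 * 88.1
Vout = 41.5 * 88.1
Vout = 3656.15 mV

3656.15 mV


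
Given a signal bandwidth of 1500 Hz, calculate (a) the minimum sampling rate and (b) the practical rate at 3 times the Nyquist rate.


By Nyquist theorem, fs_min = 2 * fmax.
fs_min = 2 * 1500 = 3000 Hz
Practical rate = 3 * fs_min = 3 * 3000 = 9000 Hz

fs_min = 3000 Hz, fs_practical = 9000 Hz


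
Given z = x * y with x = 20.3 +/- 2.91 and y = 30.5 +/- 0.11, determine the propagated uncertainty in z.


For a product z = x*y, the relative uncertainty is:
uz/z = sqrt((ux/x)^2 + (uy/y)^2)
Relative uncertainties: ux/x = 2.91/20.3 = 0.14335
uy/y = 0.11/30.5 = 0.003607
z = 20.3 * 30.5 = 619.1
uz = 619.1 * sqrt(0.14335^2 + 0.003607^2) = 88.783

88.783


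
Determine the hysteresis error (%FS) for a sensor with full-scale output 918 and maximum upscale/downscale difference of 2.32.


Hysteresis = (max difference / full scale) * 100%.
H = (2.32 / 918) * 100
H = 0.253 %FS

0.253 %FS


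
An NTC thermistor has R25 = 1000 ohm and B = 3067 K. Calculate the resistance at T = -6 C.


NTC thermistor equation: Rt = R25 * exp(B * (1/T - 1/T25)).
T in Kelvin: 267.15 K, T25 = 298.15 K
1/T - 1/T25 = 1/267.15 - 1/298.15 = 0.0003892
B * (1/T - 1/T25) = 3067 * 0.0003892 = 1.1937
Rt = 1000 * exp(1.1937) = 3299.2 ohm

3299.2 ohm


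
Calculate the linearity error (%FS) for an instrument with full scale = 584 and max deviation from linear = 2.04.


Linearity error = (max deviation / full scale) * 100%.
Linearity = (2.04 / 584) * 100
Linearity = 0.349 %FS

0.349 %FS


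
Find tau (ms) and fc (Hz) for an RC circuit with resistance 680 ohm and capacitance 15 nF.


Time constant: tau = R * C.
tau = 680 * 1.50e-08 = 1.02e-05 s
tau = 0.0102 ms
Cutoff frequency: fc = 1 / (2*pi*R*C).
fc = 1 / (2*pi*1.02e-05) = 15603.43 Hz

tau = 0.0102 ms, fc = 15603.43 Hz


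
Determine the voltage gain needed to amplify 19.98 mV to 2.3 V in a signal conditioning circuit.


Gain = Vout / Vin (converting to same units).
G = 2.3 V / 19.98 mV
G = 2300.0 mV / 19.98 mV
G = 115.12

115.12


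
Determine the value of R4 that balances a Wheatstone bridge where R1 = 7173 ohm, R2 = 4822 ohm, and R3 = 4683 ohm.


At balance: R1*R4 = R2*R3, so R4 = R2*R3/R1.
R4 = 4822 * 4683 / 7173
R4 = 22581426 / 7173
R4 = 3148.11 ohm

3148.11 ohm


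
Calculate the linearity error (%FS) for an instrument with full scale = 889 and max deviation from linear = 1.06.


Linearity error = (max deviation / full scale) * 100%.
Linearity = (1.06 / 889) * 100
Linearity = 0.119 %FS

0.119 %FS


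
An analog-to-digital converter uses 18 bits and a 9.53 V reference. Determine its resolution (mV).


The resolution (LSB) of an ADC is Vref / 2^n.
LSB = 9.53 / 2^18
LSB = 9.53 / 262144
LSB = 3.635e-05 V = 0.03635406 mV

0.03635406 mV


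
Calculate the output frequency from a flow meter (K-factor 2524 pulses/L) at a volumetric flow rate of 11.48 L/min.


Frequency = K * Q / 60 (converting L/min to L/s).
f = 2524 * 11.48 / 60
f = 28975.52 / 60
f = 482.93 Hz

482.93 Hz


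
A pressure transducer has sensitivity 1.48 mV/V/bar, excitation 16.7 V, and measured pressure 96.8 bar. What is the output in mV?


Output = sensitivity * Vex * P.
Vout = 1.48 * 16.7 * 96.8
Vout = 24.716 * 96.8
Vout = 2392.51 mV

2392.51 mV


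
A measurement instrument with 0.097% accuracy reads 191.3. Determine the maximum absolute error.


Absolute error = (accuracy% / 100) * reading.
Error = (0.097 / 100) * 191.3
Error = 0.00097 * 191.3
Error = 0.1856

0.1856


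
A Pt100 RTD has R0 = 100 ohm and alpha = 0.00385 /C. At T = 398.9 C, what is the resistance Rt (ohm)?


The RTD equation: Rt = R0 * (1 + alpha * T).
Rt = 100 * (1 + 0.00385 * 398.9)
Rt = 100 * (1 + 1.535765)
Rt = 100 * 2.535765
Rt = 253.577 ohm

253.577 ohm


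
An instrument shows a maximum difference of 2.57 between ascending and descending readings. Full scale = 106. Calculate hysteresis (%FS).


Hysteresis = (max difference / full scale) * 100%.
H = (2.57 / 106) * 100
H = 2.425 %FS

2.425 %FS
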